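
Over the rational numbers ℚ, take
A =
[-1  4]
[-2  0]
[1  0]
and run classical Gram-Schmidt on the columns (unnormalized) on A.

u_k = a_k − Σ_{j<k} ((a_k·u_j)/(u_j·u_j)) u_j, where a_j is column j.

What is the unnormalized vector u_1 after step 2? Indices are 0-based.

Step 1: u_0 = a_0 = (-1, -2, 1).
Step 2: u_1 = a_1 − (-2/3)·u_0 = (10/3, -4/3, 2/3).

u_1 = (10/3, -4/3, 2/3)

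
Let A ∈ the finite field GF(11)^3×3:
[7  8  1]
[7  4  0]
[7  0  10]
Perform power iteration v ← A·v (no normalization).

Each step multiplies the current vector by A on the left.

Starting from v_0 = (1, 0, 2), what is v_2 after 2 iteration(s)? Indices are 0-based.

v_0 = (1, 0, 2).
v_1 = A·v_0 = (9, 7, 5).
v_2 = A·v_1 = (3, 3, 3).

v_2 = (3, 3, 3)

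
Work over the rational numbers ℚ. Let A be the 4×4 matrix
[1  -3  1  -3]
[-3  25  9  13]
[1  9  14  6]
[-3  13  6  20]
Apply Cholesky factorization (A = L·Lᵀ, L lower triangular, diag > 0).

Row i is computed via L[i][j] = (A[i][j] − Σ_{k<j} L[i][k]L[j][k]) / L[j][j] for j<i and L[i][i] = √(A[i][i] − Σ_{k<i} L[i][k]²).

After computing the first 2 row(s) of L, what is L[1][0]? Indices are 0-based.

L[1][0] = -3

Step 1: L[0][0] = √(1) = 1.
  L[1][0] = (-3) / L[0][0] = -3.
Step 2: L[1][1] = √(16) = 4.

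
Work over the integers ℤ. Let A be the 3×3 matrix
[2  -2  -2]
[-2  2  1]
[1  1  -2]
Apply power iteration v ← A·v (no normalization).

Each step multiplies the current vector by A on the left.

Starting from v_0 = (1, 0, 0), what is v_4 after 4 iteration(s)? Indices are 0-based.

v_4 = (110, -113, -4)

v_0 = (1, 0, 0).
v_1 = A·v_0 = (2, -2, 1).
v_2 = A·v_1 = (6, -7, -2).
v_3 = A·v_2 = (30, -28, 3).
v_4 = A·v_3 = (110, -113, -4).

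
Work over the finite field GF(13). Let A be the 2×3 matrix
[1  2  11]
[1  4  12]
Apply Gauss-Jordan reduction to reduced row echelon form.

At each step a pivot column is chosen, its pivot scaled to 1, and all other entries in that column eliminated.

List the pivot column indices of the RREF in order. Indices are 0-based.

pivot(0,0)=1: scale R0 → (1, 2, 11)
  clear (1,0): R1 −= (1)R0 → (0, 2, 1)
pivot(1,1)=2: scale R1 → (0, 1, 7)
  clear (0,1): R0 −= (2)R1 → (1, 0, 10)

pivot columns: 0, 1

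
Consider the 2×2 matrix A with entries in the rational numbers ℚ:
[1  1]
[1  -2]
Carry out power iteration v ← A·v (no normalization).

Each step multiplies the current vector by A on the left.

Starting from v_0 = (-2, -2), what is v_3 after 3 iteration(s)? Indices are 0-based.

v_3 = (-10, 14)

v_0 = (-2, -2).
v_1 = A·v_0 = (-4, 2).
v_2 = A·v_1 = (-2, -8).
v_3 = A·v_2 = (-10, 14).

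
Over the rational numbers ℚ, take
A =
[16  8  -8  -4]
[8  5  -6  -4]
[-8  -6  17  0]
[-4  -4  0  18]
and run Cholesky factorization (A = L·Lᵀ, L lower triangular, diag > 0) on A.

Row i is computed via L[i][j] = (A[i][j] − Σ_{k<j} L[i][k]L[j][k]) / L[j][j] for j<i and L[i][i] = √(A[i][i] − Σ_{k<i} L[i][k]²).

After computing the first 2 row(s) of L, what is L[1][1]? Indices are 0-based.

Step 1: L[0][0] = √(16) = 4.
  L[1][0] = (8) / L[0][0] = 2.
Step 2: L[1][1] = √(1) = 1.

L[1][1] = 1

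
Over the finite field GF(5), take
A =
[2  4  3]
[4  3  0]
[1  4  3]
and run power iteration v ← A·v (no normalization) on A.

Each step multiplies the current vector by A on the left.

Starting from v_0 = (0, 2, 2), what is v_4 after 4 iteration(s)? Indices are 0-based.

v_0 = (0, 2, 2).
v_1 = A·v_0 = (4, 1, 4).
v_2 = A·v_1 = (4, 4, 0).
v_3 = A·v_2 = (4, 3, 0).
v_4 = A·v_3 = (0, 0, 1).

v_4 = (0, 0, 1)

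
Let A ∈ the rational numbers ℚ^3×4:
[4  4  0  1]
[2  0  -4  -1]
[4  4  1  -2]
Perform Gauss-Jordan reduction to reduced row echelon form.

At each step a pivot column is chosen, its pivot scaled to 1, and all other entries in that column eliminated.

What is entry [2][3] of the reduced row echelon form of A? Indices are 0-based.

[1] R0 /= 4  ⇒  (1, 1, 0, 1/4)
     R1 -= 2·R0  ⇒  (0, -2, -4, -3/2)
     R2 -= 4·R0  ⇒  (0, 0, 1, -3)
[2] R1 /= -2  ⇒  (0, 1, 2, 3/4)
     R0 -= 1·R1  ⇒  (1, 0, -2, -1/2)
[3] R2 /= 1  ⇒  (0, 0, 1, -3)
     R0 -= -2·R2  ⇒  (1, 0, 0, -13/2)
     R1 -= 2·R2  ⇒  (0, 1, 0, 27/4)

M[2][3] = -3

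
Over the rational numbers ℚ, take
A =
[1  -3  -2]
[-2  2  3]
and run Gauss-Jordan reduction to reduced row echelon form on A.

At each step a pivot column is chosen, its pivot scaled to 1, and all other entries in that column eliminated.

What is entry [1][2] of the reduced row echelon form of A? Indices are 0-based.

M[1][2] = 1/4

step 1: normalize row 0 (÷1) = (1, -3, -2)
  row 1: subtract -2×row0 = (0, -4, -1)
step 2: normalize row 1 (÷-4) = (0, 1, 1/4)
  row 0: subtract -3×row1 = (1, 0, -5/4)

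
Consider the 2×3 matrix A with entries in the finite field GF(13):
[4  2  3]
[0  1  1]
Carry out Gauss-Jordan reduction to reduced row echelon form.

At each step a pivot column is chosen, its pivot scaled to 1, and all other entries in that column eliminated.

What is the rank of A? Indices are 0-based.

rank = 2

step 1: normalize row 0 (÷4) = (1, 7, 4)
step 2: normalize row 1 (÷1) = (0, 1, 1)
  row 0: subtract 7×row1 = (1, 0, 10)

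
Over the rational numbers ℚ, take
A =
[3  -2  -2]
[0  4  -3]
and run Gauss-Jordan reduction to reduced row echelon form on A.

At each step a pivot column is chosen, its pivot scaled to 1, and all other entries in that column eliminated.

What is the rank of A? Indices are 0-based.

pivot(0,0)=3: scale R0 → (1, -2/3, -2/3)
pivot(1,1)=4: scale R1 → (0, 1, -3/4)
  clear (0,1): R0 −= (-2/3)R1 → (1, 0, -7/6)

rank = 2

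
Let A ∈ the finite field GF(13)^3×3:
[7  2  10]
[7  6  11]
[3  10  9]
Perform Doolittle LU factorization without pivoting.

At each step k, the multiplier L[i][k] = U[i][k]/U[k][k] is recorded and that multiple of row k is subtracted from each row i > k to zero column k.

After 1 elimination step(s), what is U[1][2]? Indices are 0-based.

U[1][2] = 1

[col 0] pivot 7
  R1 -= 1*R0 → (0, 4, 1)  (L[1][0] := 1)
  R2 -= 6*R0 → (0, 11, 1)  (L[2][0] := 6)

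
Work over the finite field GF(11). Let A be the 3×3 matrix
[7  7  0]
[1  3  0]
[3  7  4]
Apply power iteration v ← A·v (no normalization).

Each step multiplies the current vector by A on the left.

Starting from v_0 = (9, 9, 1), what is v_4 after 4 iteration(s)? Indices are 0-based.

v_0 = (9, 9, 1).
v_1 = A·v_0 = (5, 3, 6).
v_2 = A·v_1 = (1, 3, 5).
v_3 = A·v_2 = (6, 10, 0).
v_4 = A·v_3 = (2, 3, 0).

v_4 = (2, 3, 0)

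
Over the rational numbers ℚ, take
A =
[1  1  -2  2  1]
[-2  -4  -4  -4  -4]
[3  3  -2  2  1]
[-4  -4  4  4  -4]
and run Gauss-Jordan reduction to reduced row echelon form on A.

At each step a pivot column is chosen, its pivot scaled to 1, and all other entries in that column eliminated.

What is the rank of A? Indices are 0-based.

rank = 4

step 1: normalize row 0 (÷1) = (1, 1, -2, 2, 1)
  row 1: subtract -2×row0 = (0, -2, -8, 0, -2)
  row 2: subtract 3×row0 = (0, 0, 4, -4, -2)
  row 3: subtract -4×row0 = (0, 0, -4, 12, 0)
step 2: normalize row 1 (÷-2) = (0, 1, 4, 0, 1)
  row 0: subtract 1×row1 = (1, 0, -6, 2, 0)
step 3: normalize row 2 (÷4) = (0, 0, 1, -1, -1/2)
  row 0: subtract -6×row2 = (1, 0, 0, -4, -3)
  row 1: subtract 4×row2 = (0, 1, 0, 4, 3)
  row 3: subtract -4×row2 = (0, 0, 0, 8, -2)
step 4: normalize row 3 (÷8) = (0, 0, 0, 1, -1/4)
  row 0: subtract -4×row3 = (1, 0, 0, 0, -4)
  row 1: subtract 4×row3 = (0, 1, 0, 0, 4)
  row 2: subtract -1×row3 = (0, 0, 1, 0, -3/4)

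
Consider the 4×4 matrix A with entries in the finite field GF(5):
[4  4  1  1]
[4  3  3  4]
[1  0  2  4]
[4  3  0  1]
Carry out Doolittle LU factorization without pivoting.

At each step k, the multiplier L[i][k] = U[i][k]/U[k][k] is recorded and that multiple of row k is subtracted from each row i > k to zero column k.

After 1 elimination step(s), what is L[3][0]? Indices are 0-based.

L[3][0] = 1

Step 1: pivot at (0,0) is 4.
  row1 ← row1 − (1)·row0  ⇒  L[1][0]=1, U row1=(0, 4, 2, 3)
  row2 ← row2 − (4)·row0  ⇒  L[2][0]=4, U row2=(0, 4, 3, 0)
  row3 ← row3 − (1)·row0  ⇒  L[3][0]=1, U row3=(0, 4, 4, 0)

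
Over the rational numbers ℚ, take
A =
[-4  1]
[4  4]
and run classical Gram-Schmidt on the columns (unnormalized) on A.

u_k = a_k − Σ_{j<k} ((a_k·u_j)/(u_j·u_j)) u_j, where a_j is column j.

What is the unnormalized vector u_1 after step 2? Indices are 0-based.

Step 1: u_0 = a_0 = (-4, 4).
Step 2: u_1 = a_1 − (3/8)·u_0 = (5/2, 5/2).

u_1 = (5/2, 5/2)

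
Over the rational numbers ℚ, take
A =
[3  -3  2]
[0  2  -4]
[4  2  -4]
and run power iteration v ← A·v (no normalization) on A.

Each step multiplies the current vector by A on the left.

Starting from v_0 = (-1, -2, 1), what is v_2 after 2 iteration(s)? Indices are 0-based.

v_2 = (15, 32, 52)

v_0 = (-1, -2, 1).
v_1 = A·v_0 = (5, -8, -12).
v_2 = A·v_1 = (15, 32, 52).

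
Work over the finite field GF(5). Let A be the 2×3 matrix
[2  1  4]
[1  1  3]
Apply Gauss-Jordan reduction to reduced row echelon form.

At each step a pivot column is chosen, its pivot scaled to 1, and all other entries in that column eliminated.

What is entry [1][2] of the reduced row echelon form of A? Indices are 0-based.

M[1][2] = 2

[1] R0 /= 2  ⇒  (1, 3, 2)
     R1 -= 1·R0  ⇒  (0, 3, 1)
[2] R1 /= 3  ⇒  (0, 1, 2)
     R0 -= 3·R1  ⇒  (1, 0, 1)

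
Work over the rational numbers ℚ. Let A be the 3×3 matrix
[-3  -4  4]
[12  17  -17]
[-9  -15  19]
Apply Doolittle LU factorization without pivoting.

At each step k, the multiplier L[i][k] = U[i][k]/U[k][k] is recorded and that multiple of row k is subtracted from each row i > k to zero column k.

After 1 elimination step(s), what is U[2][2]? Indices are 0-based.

U[2][2] = 7

Step 1: pivot at (0,0) is -3.
  row1 ← row1 − (-4)·row0  ⇒  L[1][0]=-4, U row1=(0, 1, -1)
  row2 ← row2 − (3)·row0  ⇒  L[2][0]=3, U row2=(0, -3, 7)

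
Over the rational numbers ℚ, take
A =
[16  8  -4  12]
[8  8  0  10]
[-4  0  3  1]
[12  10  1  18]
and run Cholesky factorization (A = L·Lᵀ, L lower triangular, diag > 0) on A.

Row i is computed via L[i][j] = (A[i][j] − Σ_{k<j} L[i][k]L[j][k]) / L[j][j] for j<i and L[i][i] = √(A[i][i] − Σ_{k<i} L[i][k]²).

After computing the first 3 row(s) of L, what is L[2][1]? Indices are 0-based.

Step 1: L[0][0] = √(16) = 4.
  L[1][0] = (8) / L[0][0] = 2.
Step 2: L[1][1] = √(4) = 2.
  L[2][0] = (-4) / L[0][0] = -1.
  L[2][1] = (2) / L[1][1] = 1.
Step 3: L[2][2] = √(1) = 1.

L[2][1] = 1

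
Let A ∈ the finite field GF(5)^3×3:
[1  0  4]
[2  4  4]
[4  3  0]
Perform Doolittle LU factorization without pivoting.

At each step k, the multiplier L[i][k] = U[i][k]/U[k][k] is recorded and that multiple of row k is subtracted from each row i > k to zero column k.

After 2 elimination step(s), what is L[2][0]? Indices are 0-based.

k=0: U[0][0]=1
  eliminate (1,0): mult=2, new row 1: (0, 4, 1); set L[1][0]=2
  eliminate (2,0): mult=4, new row 2: (0, 3, 4); set L[2][0]=4
k=1: U[1][1]=4
  eliminate (2,1): mult=2, new row 2: (0, 0, 2); set L[2][1]=2

L[2][0] = 4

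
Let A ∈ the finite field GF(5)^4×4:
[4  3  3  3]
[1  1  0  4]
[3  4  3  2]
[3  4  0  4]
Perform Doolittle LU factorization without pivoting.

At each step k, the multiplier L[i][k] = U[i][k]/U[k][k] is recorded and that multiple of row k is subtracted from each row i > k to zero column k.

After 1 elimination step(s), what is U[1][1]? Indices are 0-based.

[col 0] pivot 4
  R1 -= 4*R0 → (0, 4, 3, 2)  (L[1][0] := 4)
  R2 -= 2*R0 → (0, 3, 2, 1)  (L[2][0] := 2)
  R3 -= 2*R0 → (0, 3, 4, 3)  (L[3][0] := 2)

U[1][1] = 4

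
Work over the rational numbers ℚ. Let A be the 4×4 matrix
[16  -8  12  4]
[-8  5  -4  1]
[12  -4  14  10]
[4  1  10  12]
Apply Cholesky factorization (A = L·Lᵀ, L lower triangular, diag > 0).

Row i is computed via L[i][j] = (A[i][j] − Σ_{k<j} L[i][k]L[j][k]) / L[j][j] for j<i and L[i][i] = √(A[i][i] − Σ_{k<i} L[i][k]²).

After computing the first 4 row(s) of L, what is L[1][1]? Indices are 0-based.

Step 1: L[0][0] = √(16) = 4.
  L[1][0] = (-8) / L[0][0] = -2.
Step 2: L[1][1] = √(1) = 1.
  L[2][0] = (12) / L[0][0] = 3.
  L[2][1] = (2) / L[1][1] = 2.
Step 3: L[2][2] = √(1) = 1.
  L[3][0] = (4) / L[0][0] = 1.
  L[3][1] = (3) / L[1][1] = 3.
  L[3][2] = (1) / L[2][2] = 1.
Step 4: L[3][3] = √(1) = 1.

L[1][1] = 1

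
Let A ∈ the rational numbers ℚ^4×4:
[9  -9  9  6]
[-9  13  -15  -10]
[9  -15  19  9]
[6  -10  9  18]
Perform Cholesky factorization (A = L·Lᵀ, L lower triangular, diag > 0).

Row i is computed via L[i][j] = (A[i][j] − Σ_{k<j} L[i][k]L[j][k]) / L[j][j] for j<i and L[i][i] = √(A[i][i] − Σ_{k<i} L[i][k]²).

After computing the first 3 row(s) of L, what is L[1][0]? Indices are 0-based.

Step 1: L[0][0] = √(9) = 3.
  L[1][0] = (-9) / L[0][0] = -3.
Step 2: L[1][1] = √(4) = 2.
  L[2][0] = (9) / L[0][0] = 3.
  L[2][1] = (-6) / L[1][1] = -3.
Step 3: L[2][2] = √(1) = 1.

L[1][0] = -3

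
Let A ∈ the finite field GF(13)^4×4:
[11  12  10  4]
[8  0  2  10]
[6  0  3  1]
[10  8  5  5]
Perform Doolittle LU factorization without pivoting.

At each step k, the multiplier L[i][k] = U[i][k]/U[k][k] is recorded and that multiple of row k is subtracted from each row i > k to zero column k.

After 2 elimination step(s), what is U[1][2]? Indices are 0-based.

U[1][2] = 3

[col 0] pivot 11
  R1 -= 9*R0 → (0, 9, 3, 0)  (L[1][0] := 9)
  R2 -= 10*R0 → (0, 10, 7, 0)  (L[2][0] := 10)
  R3 -= 8*R0 → (0, 3, 3, 12)  (L[3][0] := 8)
[col 1] pivot 9
  R2 -= 4*R1 → (0, 0, 8, 0)  (L[2][1] := 4)
  R3 -= 9*R1 → (0, 0, 2, 12)  (L[3][1] := 9)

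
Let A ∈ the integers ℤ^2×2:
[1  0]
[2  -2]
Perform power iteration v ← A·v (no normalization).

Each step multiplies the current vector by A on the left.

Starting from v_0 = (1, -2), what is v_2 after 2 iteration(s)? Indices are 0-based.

v_2 = (1, -10)

v_0 = (1, -2).
v_1 = A·v_0 = (1, 6).
v_2 = A·v_1 = (1, -10).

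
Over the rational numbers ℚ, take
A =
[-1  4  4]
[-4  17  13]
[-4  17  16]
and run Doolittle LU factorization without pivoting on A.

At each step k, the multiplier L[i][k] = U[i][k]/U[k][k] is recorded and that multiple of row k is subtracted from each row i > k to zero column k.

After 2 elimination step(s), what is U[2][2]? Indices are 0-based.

U[2][2] = 3

[col 0] pivot -1
  R1 -= 4*R0 → (0, 1, -3)  (L[1][0] := 4)
  R2 -= 4*R0 → (0, 1, 0)  (L[2][0] := 4)
[col 1] pivot 1
  R2 -= 1*R1 → (0, 0, 3)  (L[2][1] := 1)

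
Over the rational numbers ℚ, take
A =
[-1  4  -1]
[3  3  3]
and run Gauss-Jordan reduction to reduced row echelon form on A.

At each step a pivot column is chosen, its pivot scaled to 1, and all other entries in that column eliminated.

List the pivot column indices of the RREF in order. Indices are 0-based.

pivot columns: 0, 1

pivot(0,0)=-1: scale R0 → (1, -4, 1)
  clear (1,0): R1 −= (3)R0 → (0, 15, 0)
pivot(1,1)=15: scale R1 → (0, 1, 0)
  clear (0,1): R0 −= (-4)R1 → (1, 0, 1)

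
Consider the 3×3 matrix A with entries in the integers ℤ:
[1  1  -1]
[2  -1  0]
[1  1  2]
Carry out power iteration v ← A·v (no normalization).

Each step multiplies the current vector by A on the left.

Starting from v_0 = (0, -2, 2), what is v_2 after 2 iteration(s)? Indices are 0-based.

v_2 = (-4, -10, 2)

v_0 = (0, -2, 2).
v_1 = A·v_0 = (-4, 2, 2).
v_2 = A·v_1 = (-4, -10, 2).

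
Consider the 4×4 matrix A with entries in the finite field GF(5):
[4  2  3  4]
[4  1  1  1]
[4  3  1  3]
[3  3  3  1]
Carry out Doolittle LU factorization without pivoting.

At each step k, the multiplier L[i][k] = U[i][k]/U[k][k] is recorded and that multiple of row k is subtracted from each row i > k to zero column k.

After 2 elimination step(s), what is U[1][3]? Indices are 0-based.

U[1][3] = 2

k=0: U[0][0]=4
  eliminate (1,0): mult=1, new row 1: (0, 4, 3, 2); set L[1][0]=1
  eliminate (2,0): mult=1, new row 2: (0, 1, 3, 4); set L[2][0]=1
  eliminate (3,0): mult=2, new row 3: (0, 4, 2, 3); set L[3][0]=2
k=1: U[1][1]=4
  eliminate (2,1): mult=4, new row 2: (0, 0, 1, 1); set L[2][1]=4
  eliminate (3,1): mult=1, new row 3: (0, 0, 4, 1); set L[3][1]=1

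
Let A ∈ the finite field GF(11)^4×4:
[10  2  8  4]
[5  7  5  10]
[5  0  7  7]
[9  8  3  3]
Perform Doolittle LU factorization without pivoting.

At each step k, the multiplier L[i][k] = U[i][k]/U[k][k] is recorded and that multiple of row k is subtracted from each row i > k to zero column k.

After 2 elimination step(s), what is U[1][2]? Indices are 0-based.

U[1][2] = 1

Step 1: pivot at (0,0) is 10.
  row1 ← row1 − (6)·row0  ⇒  L[1][0]=6, U row1=(0, 6, 1, 8)
  row2 ← row2 − (6)·row0  ⇒  L[2][0]=6, U row2=(0, 10, 3, 5)
  row3 ← row3 − (2)·row0  ⇒  L[3][0]=2, U row3=(0, 4, 9, 6)
Step 2: pivot at (1,1) is 6.
  row2 ← row2 − (9)·row1  ⇒  L[2][1]=9, U row2=(0, 0, 5, 10)
  row3 ← row3 − (8)·row1  ⇒  L[3][1]=8, U row3=(0, 0, 1, 8)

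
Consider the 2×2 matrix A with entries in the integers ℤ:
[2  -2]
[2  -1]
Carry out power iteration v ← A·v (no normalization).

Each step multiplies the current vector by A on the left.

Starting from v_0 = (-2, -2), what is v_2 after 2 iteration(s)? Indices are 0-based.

v_2 = (4, 2)

v_0 = (-2, -2).
v_1 = A·v_0 = (0, -2).
v_2 = A·v_1 = (4, 2).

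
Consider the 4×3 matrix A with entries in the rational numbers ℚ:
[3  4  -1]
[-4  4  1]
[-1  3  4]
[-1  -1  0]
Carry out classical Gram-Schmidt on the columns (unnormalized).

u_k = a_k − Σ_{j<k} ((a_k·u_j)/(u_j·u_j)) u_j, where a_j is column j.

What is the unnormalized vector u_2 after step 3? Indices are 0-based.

Step 1: u_0 = a_0 = (3, -4, -1, -1).
Step 2: u_1 = a_1 − (-2/9)·u_0 = (14/3, 28/9, 25/9, -11/9).
Step 3: u_2 = a_2 − (-11/27)·u_0 − (43/183)·u_1 = (-160/183, -83/61, 538/183, -22/183).

u_2 = (-160/183, -83/61, 538/183, -22/183)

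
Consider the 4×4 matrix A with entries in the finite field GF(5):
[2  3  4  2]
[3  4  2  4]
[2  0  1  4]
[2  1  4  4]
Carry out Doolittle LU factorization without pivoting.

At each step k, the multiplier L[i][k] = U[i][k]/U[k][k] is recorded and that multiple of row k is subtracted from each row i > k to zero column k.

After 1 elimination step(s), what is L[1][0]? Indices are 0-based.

[col 0] pivot 2
  R1 -= 4*R0 → (0, 2, 1, 1)  (L[1][0] := 4)
  R2 -= 1*R0 → (0, 2, 2, 2)  (L[2][0] := 1)
  R3 -= 1*R0 → (0, 3, 0, 2)  (L[3][0] := 1)

L[1][0] = 4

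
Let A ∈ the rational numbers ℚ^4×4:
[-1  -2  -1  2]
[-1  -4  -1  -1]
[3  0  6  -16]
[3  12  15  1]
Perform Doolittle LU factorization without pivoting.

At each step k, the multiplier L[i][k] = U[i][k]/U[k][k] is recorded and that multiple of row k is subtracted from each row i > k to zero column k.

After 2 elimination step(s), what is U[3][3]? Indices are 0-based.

k=0: U[0][0]=-1
  eliminate (1,0): mult=1, new row 1: (0, -2, 0, -3); set L[1][0]=1
  eliminate (2,0): mult=-3, new row 2: (0, -6, 3, -10); set L[2][0]=-3
  eliminate (3,0): mult=-3, new row 3: (0, 6, 12, 7); set L[3][0]=-3
k=1: U[1][1]=-2
  eliminate (2,1): mult=3, new row 2: (0, 0, 3, -1); set L[2][1]=3
  eliminate (3,1): mult=-3, new row 3: (0, 0, 12, -2); set L[3][1]=-3

U[3][3] = -2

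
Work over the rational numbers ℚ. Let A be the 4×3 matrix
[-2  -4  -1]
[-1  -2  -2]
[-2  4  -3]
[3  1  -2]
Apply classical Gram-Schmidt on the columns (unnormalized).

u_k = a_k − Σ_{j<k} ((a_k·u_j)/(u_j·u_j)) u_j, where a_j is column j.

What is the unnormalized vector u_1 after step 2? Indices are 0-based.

Step 1: u_0 = a_0 = (-2, -1, -2, 3).
Step 2: u_1 = a_1 − (5/18)·u_0 = (-31/9, -31/18, 41/9, 1/6).

u_1 = (-31/9, -31/18, 41/9, 1/6)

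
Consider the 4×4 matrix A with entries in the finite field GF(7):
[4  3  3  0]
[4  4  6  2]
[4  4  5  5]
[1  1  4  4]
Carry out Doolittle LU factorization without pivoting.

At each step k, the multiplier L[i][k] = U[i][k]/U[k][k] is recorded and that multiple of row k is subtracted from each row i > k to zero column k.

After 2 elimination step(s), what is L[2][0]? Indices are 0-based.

Step 1: pivot at (0,0) is 4.
  row1 ← row1 − (1)·row0  ⇒  L[1][0]=1, U row1=(0, 1, 3, 2)
  row2 ← row2 − (1)·row0  ⇒  L[2][0]=1, U row2=(0, 1, 2, 5)
  row3 ← row3 − (2)·row0  ⇒  L[3][0]=2, U row3=(0, 2, 5, 4)
Step 2: pivot at (1,1) is 1.
  row2 ← row2 − (1)·row1  ⇒  L[2][1]=1, U row2=(0, 0, 6, 3)
  row3 ← row3 − (2)·row1  ⇒  L[3][1]=2, U row3=(0, 0, 6, 0)

L[2][0] = 1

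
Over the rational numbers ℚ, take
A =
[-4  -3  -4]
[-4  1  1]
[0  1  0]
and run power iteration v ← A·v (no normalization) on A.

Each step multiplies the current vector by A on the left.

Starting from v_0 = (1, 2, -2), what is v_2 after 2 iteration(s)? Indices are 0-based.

v_0 = (1, 2, -2).
v_1 = A·v_0 = (-2, -4, 2).
v_2 = A·v_1 = (12, 6, -4).

v_2 = (12, 6, -4)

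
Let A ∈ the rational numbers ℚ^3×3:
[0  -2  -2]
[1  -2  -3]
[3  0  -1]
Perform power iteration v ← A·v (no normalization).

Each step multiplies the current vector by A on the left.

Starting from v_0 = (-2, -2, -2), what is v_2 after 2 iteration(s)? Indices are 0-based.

v_2 = (-8, 4, 28)

v_0 = (-2, -2, -2).
v_1 = A·v_0 = (8, 8, -4).
v_2 = A·v_1 = (-8, 4, 28).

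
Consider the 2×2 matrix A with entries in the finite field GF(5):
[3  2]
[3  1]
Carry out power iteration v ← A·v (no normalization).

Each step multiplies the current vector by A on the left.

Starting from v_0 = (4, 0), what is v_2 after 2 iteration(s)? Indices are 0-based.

v_2 = (0, 3)

v_0 = (4, 0).
v_1 = A·v_0 = (2, 2).
v_2 = A·v_1 = (0, 3).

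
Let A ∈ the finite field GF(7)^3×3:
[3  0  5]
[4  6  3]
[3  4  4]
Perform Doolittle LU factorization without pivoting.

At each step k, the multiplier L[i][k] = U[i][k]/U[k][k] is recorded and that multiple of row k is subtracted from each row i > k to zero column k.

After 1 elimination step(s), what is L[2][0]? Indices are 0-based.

L[2][0] = 1

k=0: U[0][0]=3
  eliminate (1,0): mult=6, new row 1: (0, 6, 1); set L[1][0]=6
  eliminate (2,0): mult=1, new row 2: (0, 4, 6); set L[2][0]=1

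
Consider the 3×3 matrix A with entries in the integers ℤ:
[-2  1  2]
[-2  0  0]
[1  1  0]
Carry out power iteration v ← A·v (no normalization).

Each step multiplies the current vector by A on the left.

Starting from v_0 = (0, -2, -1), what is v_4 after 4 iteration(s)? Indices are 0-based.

v_0 = (0, -2, -1).
v_1 = A·v_0 = (-4, 0, -2).
v_2 = A·v_1 = (4, 8, -4).
v_3 = A·v_2 = (-8, -8, 12).
v_4 = A·v_3 = (32, 16, -16).

v_4 = (32, 16, -16)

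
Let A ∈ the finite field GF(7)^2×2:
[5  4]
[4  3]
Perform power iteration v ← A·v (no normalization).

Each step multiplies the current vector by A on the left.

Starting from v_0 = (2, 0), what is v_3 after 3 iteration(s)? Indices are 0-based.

v_0 = (2, 0).
v_1 = A·v_0 = (3, 1).
v_2 = A·v_1 = (5, 1).
v_3 = A·v_2 = (1, 2).

v_3 = (1, 2)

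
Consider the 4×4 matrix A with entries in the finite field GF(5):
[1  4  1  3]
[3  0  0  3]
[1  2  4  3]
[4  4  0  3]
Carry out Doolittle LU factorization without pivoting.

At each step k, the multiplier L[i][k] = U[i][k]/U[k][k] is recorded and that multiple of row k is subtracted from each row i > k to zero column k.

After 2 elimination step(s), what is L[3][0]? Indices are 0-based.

L[3][0] = 4

k=0: U[0][0]=1
  eliminate (1,0): mult=3, new row 1: (0, 3, 2, 4); set L[1][0]=3
  eliminate (2,0): mult=1, new row 2: (0, 3, 3, 0); set L[2][0]=1
  eliminate (3,0): mult=4, new row 3: (0, 3, 1, 1); set L[3][0]=4
k=1: U[1][1]=3
  eliminate (2,1): mult=1, new row 2: (0, 0, 1, 1); set L[2][1]=1
  eliminate (3,1): mult=1, new row 3: (0, 0, 4, 2); set L[3][1]=1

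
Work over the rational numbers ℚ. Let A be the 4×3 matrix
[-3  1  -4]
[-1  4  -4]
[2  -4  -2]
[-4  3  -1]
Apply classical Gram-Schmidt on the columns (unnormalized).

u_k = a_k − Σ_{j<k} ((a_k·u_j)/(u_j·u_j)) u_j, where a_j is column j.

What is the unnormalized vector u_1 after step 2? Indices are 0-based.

u_1 = (-17/10, 31/10, -11/5, -3/5)

Step 1: u_0 = a_0 = (-3, -1, 2, -4).
Step 2: u_1 = a_1 − (-9/10)·u_0 = (-17/10, 31/10, -11/5, -3/5).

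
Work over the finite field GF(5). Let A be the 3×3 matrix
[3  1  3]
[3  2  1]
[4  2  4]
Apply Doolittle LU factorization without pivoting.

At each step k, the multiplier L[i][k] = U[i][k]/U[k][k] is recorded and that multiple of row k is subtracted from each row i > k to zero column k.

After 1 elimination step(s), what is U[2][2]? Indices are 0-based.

U[2][2] = 0

[col 0] pivot 3
  R1 -= 1*R0 → (0, 1, 3)  (L[1][0] := 1)
  R2 -= 3*R0 → (0, 4, 0)  (L[2][0] := 3)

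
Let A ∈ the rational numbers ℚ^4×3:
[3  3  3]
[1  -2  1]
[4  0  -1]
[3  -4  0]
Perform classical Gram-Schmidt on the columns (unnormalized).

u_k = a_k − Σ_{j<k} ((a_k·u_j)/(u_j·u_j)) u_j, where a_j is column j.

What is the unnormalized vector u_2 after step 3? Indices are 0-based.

Step 1: u_0 = a_0 = (3, 1, 4, 3).
Step 2: u_1 = a_1 − (-1/7)·u_0 = (24/7, -13/7, 4/7, -25/7).
Step 3: u_2 = a_2 − (6/35)·u_0 − (5/18)·u_1 = (23/15, 121/90, -83/45, 43/90).

u_2 = (23/15, 121/90, -83/45, 43/90)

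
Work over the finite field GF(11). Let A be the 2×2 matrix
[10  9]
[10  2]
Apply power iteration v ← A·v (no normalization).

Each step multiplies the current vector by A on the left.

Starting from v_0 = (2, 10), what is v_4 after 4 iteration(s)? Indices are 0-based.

v_0 = (2, 10).
v_1 = A·v_0 = (0, 7).
v_2 = A·v_1 = (8, 3).
v_3 = A·v_2 = (8, 9).
v_4 = A·v_3 = (7, 10).

v_4 = (7, 10)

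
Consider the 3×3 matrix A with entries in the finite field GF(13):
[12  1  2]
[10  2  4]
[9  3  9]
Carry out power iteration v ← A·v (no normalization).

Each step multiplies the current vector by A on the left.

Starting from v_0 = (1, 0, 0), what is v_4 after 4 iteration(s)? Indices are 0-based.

v_4 = (5, 10, 1)

v_0 = (1, 0, 0).
v_1 = A·v_0 = (12, 10, 9).
v_2 = A·v_1 = (3, 7, 11).
v_3 = A·v_2 = (0, 10, 4).
v_4 = A·v_3 = (5, 10, 1).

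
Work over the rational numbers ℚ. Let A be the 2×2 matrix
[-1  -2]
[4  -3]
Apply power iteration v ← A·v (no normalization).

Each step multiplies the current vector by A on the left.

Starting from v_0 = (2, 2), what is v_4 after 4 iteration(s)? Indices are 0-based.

v_4 = (-254, -62)

v_0 = (2, 2).
v_1 = A·v_0 = (-6, 2).
v_2 = A·v_1 = (2, -30).
v_3 = A·v_2 = (58, 98).
v_4 = A·v_3 = (-254, -62).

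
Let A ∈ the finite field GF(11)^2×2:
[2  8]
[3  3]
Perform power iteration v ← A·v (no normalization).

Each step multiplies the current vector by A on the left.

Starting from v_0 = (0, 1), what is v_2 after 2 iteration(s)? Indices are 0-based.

v_2 = (7, 0)

v_0 = (0, 1).
v_1 = A·v_0 = (8, 3).
v_2 = A·v_1 = (7, 0).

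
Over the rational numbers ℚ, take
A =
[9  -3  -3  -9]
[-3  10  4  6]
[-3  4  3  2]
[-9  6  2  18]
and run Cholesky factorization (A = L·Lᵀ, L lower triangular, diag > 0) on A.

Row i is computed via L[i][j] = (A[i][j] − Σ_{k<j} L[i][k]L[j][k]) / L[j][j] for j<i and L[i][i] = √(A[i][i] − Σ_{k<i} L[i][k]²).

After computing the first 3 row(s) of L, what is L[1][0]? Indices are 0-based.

L[1][0] = -1

Step 1: L[0][0] = √(9) = 3.
  L[1][0] = (-3) / L[0][0] = -1.
Step 2: L[1][1] = √(9) = 3.
  L[2][0] = (-3) / L[0][0] = -1.
  L[2][1] = (3) / L[1][1] = 1.
Step 3: L[2][2] = √(1) = 1.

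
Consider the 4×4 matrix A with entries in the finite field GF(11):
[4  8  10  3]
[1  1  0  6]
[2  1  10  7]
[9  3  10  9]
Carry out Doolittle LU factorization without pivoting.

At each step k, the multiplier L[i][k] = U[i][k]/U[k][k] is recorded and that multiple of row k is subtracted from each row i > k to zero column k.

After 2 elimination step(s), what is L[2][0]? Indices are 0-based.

Step 1: pivot at (0,0) is 4.
  row1 ← row1 − (3)·row0  ⇒  L[1][0]=3, U row1=(0, 10, 3, 8)
  row2 ← row2 − (6)·row0  ⇒  L[2][0]=6, U row2=(0, 8, 5, 0)
  row3 ← row3 − (5)·row0  ⇒  L[3][0]=5, U row3=(0, 7, 4, 5)
Step 2: pivot at (1,1) is 10.
  row2 ← row2 − (3)·row1  ⇒  L[2][1]=3, U row2=(0, 0, 7, 9)
  row3 ← row3 − (4)·row1  ⇒  L[3][1]=4, U row3=(0, 0, 3, 6)

L[2][0] = 6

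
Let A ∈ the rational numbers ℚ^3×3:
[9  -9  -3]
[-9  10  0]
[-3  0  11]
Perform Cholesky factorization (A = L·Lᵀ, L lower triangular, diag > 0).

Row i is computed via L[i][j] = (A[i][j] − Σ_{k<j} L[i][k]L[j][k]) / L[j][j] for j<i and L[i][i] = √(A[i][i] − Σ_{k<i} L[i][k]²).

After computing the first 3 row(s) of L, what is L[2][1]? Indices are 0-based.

L[2][1] = -3

Step 1: L[0][0] = √(9) = 3.
  L[1][0] = (-9) / L[0][0] = -3.
Step 2: L[1][1] = √(1) = 1.
  L[2][0] = (-3) / L[0][0] = -1.
  L[2][1] = (-3) / L[1][1] = -3.
Step 3: L[2][2] = √(1) = 1.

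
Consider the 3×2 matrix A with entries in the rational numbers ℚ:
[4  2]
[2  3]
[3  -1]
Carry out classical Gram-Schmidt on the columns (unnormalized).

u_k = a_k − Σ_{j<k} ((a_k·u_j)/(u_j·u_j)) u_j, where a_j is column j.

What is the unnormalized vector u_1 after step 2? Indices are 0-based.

u_1 = (14/29, 65/29, -62/29)

Step 1: u_0 = a_0 = (4, 2, 3).
Step 2: u_1 = a_1 − (11/29)·u_0 = (14/29, 65/29, -62/29).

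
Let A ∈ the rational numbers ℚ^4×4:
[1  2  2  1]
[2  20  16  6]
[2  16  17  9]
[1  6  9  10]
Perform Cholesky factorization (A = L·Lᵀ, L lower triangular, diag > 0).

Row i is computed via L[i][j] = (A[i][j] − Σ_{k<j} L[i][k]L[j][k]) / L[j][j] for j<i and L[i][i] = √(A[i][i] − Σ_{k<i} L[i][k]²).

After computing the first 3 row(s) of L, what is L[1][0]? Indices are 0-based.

L[1][0] = 2

Step 1: L[0][0] = √(1) = 1.
  L[1][0] = (2) / L[0][0] = 2.
Step 2: L[1][1] = √(16) = 4.
  L[2][0] = (2) / L[0][0] = 2.
  L[2][1] = (12) / L[1][1] = 3.
Step 3: L[2][2] = √(4) = 2.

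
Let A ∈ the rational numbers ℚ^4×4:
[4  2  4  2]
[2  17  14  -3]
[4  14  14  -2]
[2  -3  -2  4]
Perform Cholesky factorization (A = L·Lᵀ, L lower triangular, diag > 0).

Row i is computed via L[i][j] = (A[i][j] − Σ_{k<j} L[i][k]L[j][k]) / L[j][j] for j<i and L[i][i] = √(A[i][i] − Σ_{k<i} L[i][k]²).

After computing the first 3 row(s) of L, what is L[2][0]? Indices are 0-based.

L[2][0] = 2

Step 1: L[0][0] = √(4) = 2.
  L[1][0] = (2) / L[0][0] = 1.
Step 2: L[1][1] = √(16) = 4.
  L[2][0] = (4) / L[0][0] = 2.
  L[2][1] = (12) / L[1][1] = 3.
Step 3: L[2][2] = √(1) = 1.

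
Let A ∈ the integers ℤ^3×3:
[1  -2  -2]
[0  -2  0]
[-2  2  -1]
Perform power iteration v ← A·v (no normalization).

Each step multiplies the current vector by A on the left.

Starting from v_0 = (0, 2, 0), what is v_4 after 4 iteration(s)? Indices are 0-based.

v_0 = (0, 2, 0).
v_1 = A·v_0 = (-4, -4, 4).
v_2 = A·v_1 = (-4, 8, -4).
v_3 = A·v_2 = (-12, -16, 28).
v_4 = A·v_3 = (-36, 32, -36).

v_4 = (-36, 32, -36)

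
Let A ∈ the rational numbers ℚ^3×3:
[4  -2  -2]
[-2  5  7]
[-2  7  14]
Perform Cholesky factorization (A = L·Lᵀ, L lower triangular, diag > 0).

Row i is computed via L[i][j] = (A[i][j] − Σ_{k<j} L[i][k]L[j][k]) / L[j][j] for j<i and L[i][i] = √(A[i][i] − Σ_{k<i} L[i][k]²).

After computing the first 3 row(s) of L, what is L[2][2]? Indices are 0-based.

Step 1: L[0][0] = √(4) = 2.
  L[1][0] = (-2) / L[0][0] = -1.
Step 2: L[1][1] = √(4) = 2.
  L[2][0] = (-2) / L[0][0] = -1.
  L[2][1] = (6) / L[1][1] = 3.
Step 3: L[2][2] = √(4) = 2.

L[2][2] = 2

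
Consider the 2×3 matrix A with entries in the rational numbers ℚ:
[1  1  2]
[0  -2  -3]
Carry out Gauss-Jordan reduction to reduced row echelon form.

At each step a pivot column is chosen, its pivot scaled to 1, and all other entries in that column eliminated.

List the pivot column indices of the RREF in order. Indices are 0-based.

step 1: normalize row 0 (÷1) = (1, 1, 2)
step 2: normalize row 1 (÷-2) = (0, 1, 3/2)
  row 0: subtract 1×row1 = (1, 0, 1/2)

pivot columns: 0, 1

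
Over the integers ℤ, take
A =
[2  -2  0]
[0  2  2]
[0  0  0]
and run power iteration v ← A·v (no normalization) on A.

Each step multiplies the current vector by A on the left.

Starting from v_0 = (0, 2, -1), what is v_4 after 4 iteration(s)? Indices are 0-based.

v_4 = (-80, 16, 0)

v_0 = (0, 2, -1).
v_1 = A·v_0 = (-4, 2, 0).
v_2 = A·v_1 = (-12, 4, 0).
v_3 = A·v_2 = (-32, 8, 0).
v_4 = A·v_3 = (-80, 16, 0).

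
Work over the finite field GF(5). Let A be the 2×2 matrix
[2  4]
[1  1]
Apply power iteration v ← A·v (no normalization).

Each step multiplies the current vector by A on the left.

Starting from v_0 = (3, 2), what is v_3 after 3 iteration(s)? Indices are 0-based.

v_0 = (3, 2).
v_1 = A·v_0 = (4, 0).
v_2 = A·v_1 = (3, 4).
v_3 = A·v_2 = (2, 2).

v_3 = (2, 2)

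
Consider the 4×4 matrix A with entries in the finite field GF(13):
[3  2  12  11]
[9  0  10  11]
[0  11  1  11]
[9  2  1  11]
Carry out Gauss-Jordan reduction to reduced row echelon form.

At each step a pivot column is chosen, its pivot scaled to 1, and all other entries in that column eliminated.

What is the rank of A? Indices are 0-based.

rank = 4

pivot(0,0)=3: scale R0 → (1, 5, 4, 8)
  clear (1,0): R1 −= (9)R0 → (0, 7, 0, 4)
  clear (3,0): R3 −= (9)R0 → (0, 9, 4, 4)
pivot(1,1)=7: scale R1 → (0, 1, 0, 8)
  clear (0,1): R0 −= (5)R1 → (1, 0, 4, 7)
  clear (2,1): R2 −= (11)R1 → (0, 0, 1, 1)
  clear (3,1): R3 −= (9)R1 → (0, 0, 4, 10)
pivot(2,2)=1: scale R2 → (0, 0, 1, 1)
  clear (0,2): R0 −= (4)R2 → (1, 0, 0, 3)
  clear (3,2): R3 −= (4)R2 → (0, 0, 0, 6)
pivot(3,3)=6: scale R3 → (0, 0, 0, 1)
  clear (0,3): R0 −= (3)R3 → (1, 0, 0, 0)
  clear (1,3): R1 −= (8)R3 → (0, 1, 0, 0)
  clear (2,3): R2 −= (1)R3 → (0, 0, 1, 0)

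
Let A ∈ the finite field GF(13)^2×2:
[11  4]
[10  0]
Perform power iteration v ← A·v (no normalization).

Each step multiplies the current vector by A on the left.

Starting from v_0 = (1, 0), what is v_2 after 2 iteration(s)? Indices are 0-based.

v_0 = (1, 0).
v_1 = A·v_0 = (11, 10).
v_2 = A·v_1 = (5, 6).

v_2 = (5, 6)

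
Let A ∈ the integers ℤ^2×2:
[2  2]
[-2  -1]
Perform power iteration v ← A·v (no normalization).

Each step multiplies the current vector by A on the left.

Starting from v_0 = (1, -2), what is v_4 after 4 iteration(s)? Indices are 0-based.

v_0 = (1, -2).
v_1 = A·v_0 = (-2, 0).
v_2 = A·v_1 = (-4, 4).
v_3 = A·v_2 = (0, 4).
v_4 = A·v_3 = (8, -4).

v_4 = (8, -4)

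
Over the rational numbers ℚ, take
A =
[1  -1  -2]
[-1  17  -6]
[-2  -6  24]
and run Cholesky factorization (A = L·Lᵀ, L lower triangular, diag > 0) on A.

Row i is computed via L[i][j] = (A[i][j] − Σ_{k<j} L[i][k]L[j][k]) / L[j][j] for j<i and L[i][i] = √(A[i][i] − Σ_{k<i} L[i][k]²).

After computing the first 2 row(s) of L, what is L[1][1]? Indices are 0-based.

Step 1: L[0][0] = √(1) = 1.
  L[1][0] = (-1) / L[0][0] = -1.
Step 2: L[1][1] = √(16) = 4.

L[1][1] = 4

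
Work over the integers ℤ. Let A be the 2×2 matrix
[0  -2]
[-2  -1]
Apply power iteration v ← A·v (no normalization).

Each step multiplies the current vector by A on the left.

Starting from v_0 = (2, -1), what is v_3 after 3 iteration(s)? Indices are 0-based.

v_3 = (2, -11)

v_0 = (2, -1).
v_1 = A·v_0 = (2, -3).
v_2 = A·v_1 = (6, -1).
v_3 = A·v_2 = (2, -11).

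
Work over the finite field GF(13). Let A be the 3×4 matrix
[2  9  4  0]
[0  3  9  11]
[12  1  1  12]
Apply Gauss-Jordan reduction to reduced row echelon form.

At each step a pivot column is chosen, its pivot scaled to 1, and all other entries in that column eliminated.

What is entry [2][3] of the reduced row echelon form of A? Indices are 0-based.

step 1: normalize row 0 (÷2) = (1, 11, 2, 0)
  row 2: subtract 12×row0 = (0, 12, 3, 12)
step 2: normalize row 1 (÷3) = (0, 1, 3, 8)
  row 0: subtract 11×row1 = (1, 0, 8, 3)
  row 2: subtract 12×row1 = (0, 0, 6, 7)
step 3: normalize row 2 (÷6) = (0, 0, 1, 12)
  row 0: subtract 8×row2 = (1, 0, 0, 11)
  row 1: subtract 3×row2 = (0, 1, 0, 11)

M[2][3] = 12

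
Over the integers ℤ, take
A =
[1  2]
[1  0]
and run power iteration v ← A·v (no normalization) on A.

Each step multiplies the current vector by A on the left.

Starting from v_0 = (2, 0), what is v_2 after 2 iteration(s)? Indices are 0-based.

v_2 = (6, 2)

v_0 = (2, 0).
v_1 = A·v_0 = (2, 2).
v_2 = A·v_1 = (6, 2).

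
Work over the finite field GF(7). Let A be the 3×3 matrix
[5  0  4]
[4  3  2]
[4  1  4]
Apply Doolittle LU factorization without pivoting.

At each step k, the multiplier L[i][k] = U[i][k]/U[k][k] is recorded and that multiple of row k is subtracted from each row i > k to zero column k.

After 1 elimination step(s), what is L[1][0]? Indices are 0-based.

L[1][0] = 5

Step 1: pivot at (0,0) is 5.
  row1 ← row1 − (5)·row0  ⇒  L[1][0]=5, U row1=(0, 3, 3)
  row2 ← row2 − (5)·row0  ⇒  L[2][0]=5, U row2=(0, 1, 5)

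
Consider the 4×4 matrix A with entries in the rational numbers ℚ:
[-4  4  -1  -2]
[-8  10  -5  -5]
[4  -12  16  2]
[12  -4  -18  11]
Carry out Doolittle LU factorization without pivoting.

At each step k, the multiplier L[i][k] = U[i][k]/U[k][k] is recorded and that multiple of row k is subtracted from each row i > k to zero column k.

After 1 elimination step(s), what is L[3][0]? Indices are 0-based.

Step 1: pivot at (0,0) is -4.
  row1 ← row1 − (2)·row0  ⇒  L[1][0]=2, U row1=(0, 2, -3, -1)
  row2 ← row2 − (-1)·row0  ⇒  L[2][0]=-1, U row2=(0, -8, 15, 0)
  row3 ← row3 − (-3)·row0  ⇒  L[3][0]=-3, U row3=(0, 8, -21, 5)

L[3][0] = -3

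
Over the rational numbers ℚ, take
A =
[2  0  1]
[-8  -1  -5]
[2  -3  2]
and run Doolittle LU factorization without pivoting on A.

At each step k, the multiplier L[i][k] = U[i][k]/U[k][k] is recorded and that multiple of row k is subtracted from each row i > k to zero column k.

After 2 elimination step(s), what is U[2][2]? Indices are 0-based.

U[2][2] = 4

k=0: U[0][0]=2
  eliminate (1,0): mult=-4, new row 1: (0, -1, -1); set L[1][0]=-4
  eliminate (2,0): mult=1, new row 2: (0, -3, 1); set L[2][0]=1
k=1: U[1][1]=-1
  eliminate (2,1): mult=3, new row 2: (0, 0, 4); set L[2][1]=3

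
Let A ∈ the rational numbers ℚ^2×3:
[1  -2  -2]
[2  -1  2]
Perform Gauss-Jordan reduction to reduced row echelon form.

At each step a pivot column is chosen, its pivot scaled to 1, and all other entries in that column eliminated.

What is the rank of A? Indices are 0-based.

step 1: normalize row 0 (÷1) = (1, -2, -2)
  row 1: subtract 2×row0 = (0, 3, 6)
step 2: normalize row 1 (÷3) = (0, 1, 2)
  row 0: subtract -2×row1 = (1, 0, 2)

rank = 2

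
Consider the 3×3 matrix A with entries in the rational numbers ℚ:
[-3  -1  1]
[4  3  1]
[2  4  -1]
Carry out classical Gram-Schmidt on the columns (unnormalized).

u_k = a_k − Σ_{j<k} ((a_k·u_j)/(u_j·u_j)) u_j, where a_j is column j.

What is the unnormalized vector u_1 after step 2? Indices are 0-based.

u_1 = (40/29, -5/29, 70/29)

Step 1: u_0 = a_0 = (-3, 4, 2).
Step 2: u_1 = a_1 − (23/29)·u_0 = (40/29, -5/29, 70/29).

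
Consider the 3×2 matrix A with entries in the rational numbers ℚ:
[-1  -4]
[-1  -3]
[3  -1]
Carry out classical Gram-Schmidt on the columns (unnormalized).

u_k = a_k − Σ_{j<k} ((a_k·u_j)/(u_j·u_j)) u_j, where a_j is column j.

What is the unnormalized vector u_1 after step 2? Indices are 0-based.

u_1 = (-40/11, -29/11, -23/11)

Step 1: u_0 = a_0 = (-1, -1, 3).
Step 2: u_1 = a_1 − (4/11)·u_0 = (-40/11, -29/11, -23/11).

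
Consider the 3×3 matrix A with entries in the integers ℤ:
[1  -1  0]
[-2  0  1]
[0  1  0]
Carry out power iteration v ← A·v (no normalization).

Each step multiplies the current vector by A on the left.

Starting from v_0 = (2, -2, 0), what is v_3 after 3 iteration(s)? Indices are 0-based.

v_0 = (2, -2, 0).
v_1 = A·v_0 = (4, -4, -2).
v_2 = A·v_1 = (8, -10, -4).
v_3 = A·v_2 = (18, -20, -10).

v_3 = (18, -20, -10)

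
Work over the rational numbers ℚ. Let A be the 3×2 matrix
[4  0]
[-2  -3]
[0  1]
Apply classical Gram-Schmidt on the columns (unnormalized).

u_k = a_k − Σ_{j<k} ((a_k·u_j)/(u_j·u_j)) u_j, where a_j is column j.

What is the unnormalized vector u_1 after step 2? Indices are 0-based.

u_1 = (-6/5, -12/5, 1)

Step 1: u_0 = a_0 = (4, -2, 0).
Step 2: u_1 = a_1 − (3/10)·u_0 = (-6/5, -12/5, 1).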